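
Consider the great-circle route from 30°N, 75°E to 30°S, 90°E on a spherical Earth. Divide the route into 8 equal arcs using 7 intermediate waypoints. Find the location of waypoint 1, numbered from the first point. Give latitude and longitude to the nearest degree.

Write both endpoints as unit vectors p₁, p₂ with components (cos φ cos λ, cos φ sin λ, sin φ).
The central angle between the endpoints is δ = arccos(p₁·p₂) ≈ 1.076 rad (61.7°).
Interpolate at f = 1/8 with slerp weights a = sin((1−f)δ)/sin δ ≈ 0.919, b = sin(fδ)/sin δ ≈ 0.152.
p = a·p₁ + b·p₂ ≈ (0.206, 0.900, 0.383); φ = arcsin(p_z) ≈ 22.53°, λ = atan2(p_y, p_x) ≈ 77.12°.

≈ 23°N, 77°E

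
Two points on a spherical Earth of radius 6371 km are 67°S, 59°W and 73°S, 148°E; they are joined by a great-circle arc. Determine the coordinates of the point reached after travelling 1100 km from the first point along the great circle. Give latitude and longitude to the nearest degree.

≈ 77°S, 68°W

Write both endpoints as unit vectors p₁, p₂ with components (cos φ cos λ, cos φ sin λ, sin φ).
The central angle between the endpoints is δ = arccos(p₁·p₂) ≈ 0.679 rad (38.9°). The total great-circle distance is δ·R ≈ 0.679 × 6371 ≈ 4323 km, so the target fraction is f = 1100/4323 ≈ 0.254.
Interpolate at f ≈ 0.254 with slerp weights a = sin((1−f)δ)/sin δ ≈ 0.772, b = sin(fδ)/sin δ ≈ 0.274.
p = a·p₁ + b·p₂ ≈ (0.087, -0.216, -0.972); φ = arcsin(p_z) ≈ -76.51°, λ = atan2(p_y, p_x) ≈ -67.96°.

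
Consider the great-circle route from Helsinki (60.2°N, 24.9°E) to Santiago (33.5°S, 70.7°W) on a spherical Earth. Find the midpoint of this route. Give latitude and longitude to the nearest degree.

The haversine formula gives a central angle δ ≈ 2.117 rad (121.3°) between the endpoints.
Interpolate at f = 1/2 with slerp weights a = sin((1−f)δ)/sin δ ≈ 1.020, b = sin(fδ)/sin δ ≈ 1.020.
p = a·p₁ + b·p₂ ≈ (0.741, -0.589, 0.322); φ = arcsin(p_z) ≈ 18.79°, λ = atan2(p_y, p_x) ≈ -38.50°.

≈ 19°N, 38°W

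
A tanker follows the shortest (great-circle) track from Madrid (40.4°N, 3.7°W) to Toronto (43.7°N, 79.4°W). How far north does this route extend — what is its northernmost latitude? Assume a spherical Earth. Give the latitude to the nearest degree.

≈ 49°N

The great circle lies in the plane with unit normal n̂ = (p₁ × p₂)/|p₁ × p₂|.
Here n̂_z ≈ -0.657; the vertex latitude is φ_max = arccos|n̂_z| ≈ 48.9°.
Check via Clairaut: cos φ_max = |cos φ₁| · sin C = cos(40.4°)·sin(59.6°) ≈ 0.657, again giving ≈ 48.9°.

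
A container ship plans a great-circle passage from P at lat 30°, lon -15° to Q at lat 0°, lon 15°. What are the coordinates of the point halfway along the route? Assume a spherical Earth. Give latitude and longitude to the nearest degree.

Convert each endpoint to a unit vector on the sphere (x = cos φ cos λ, y = cos φ sin λ, z = sin φ).
The central angle between the endpoints is δ = arccos(p₁·p₂) ≈ 0.723 rad (41.4°).
Interpolate at f = 1/2 with slerp weights a = sin((1−f)δ)/sin δ ≈ 0.535, b = sin(fδ)/sin δ ≈ 0.535.
p = a·p₁ + b·p₂ ≈ (0.963, 0.019, 0.267); φ = arcsin(p_z) ≈ 15.50°, λ = atan2(p_y, p_x) ≈ 1.10°.

≈ lat 16°, lon 1°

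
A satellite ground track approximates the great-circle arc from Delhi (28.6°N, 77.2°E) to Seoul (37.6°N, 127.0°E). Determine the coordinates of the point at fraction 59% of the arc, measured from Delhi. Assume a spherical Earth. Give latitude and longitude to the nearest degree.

Write both endpoints as unit vectors p₁, p₂ with components (cos φ cos λ, cos φ sin λ, sin φ).
The central angle between the endpoints is δ = arccos(p₁·p₂) ≈ 0.736 rad (42.2°).
Interpolate at f = 0.59 with slerp weights a = sin((1−f)δ)/sin δ ≈ 0.443, b = sin(fδ)/sin δ ≈ 0.627.
p = a·p₁ + b·p₂ ≈ (-0.213, 0.776, 0.594); φ = arcsin(p_z) ≈ 36.46°, λ = atan2(p_y, p_x) ≈ 105.34°.

≈ 36°N, 105°E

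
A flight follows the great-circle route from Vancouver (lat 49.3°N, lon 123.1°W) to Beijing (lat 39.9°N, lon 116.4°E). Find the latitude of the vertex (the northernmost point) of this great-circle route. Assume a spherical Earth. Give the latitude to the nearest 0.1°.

The great circle lies in the plane with unit normal n̂ = (p₁ × p₂)/|p₁ × p₂|.
Here n̂_z ≈ -0.443; the vertex latitude is φ_max = arccos|n̂_z| ≈ 63.7°.
Check via Clairaut: cos φ_max = |cos φ₁| · sin C = cos(49.3°)·sin(42.8°) ≈ 0.443, again giving ≈ 63.7°.

≈ 63.7°N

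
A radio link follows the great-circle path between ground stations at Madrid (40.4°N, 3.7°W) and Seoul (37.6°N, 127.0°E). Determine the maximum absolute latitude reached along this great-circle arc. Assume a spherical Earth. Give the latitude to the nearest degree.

The great circle lies in the plane with unit normal n̂ = (p₁ × p₂)/|p₁ × p₂|.
Here n̂_z ≈ +0.457; the vertex latitude is φ_max = arccos|n̂_z| ≈ 62.8°.
Check via Clairaut: cos φ_max = |cos φ₁| · sin C = cos(40.4°)·sin(36.9°) ≈ 0.457, again giving ≈ 62.8°.

≈ 63°N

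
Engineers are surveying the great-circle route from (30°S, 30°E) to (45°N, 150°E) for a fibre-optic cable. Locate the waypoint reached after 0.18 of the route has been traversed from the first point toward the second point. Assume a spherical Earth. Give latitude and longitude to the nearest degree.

The haversine formula gives a central angle δ ≈ 2.291 rad (131.3°) between the endpoints.
Interpolate at f = 0.18 with slerp weights a = sin((1−f)δ)/sin δ ≈ 1.268, b = sin(fδ)/sin δ ≈ 0.533.
p = a·p₁ + b·p₂ ≈ (0.624, 0.738, -0.257); φ = arcsin(p_z) ≈ -14.88°, λ = atan2(p_y, p_x) ≈ 49.75°.

≈ (15°S, 50°E)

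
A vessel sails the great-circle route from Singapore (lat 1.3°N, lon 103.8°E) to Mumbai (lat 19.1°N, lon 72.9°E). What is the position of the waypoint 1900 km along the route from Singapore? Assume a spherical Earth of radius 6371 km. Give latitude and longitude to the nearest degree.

≈ lat 10°N, lon 89°E

From cos δ = sin φ₁ sin φ₂ + cos φ₁ cos φ₂ cos Δλ, the central angle is δ ≈ 0.613 rad (35.1°). The total great-circle distance is δ·R ≈ 0.613 × 6371 ≈ 3904 km, so the target fraction is f = 1900/3904 ≈ 0.487.
Interpolate at f ≈ 0.487 with slerp weights a = sin((1−f)δ)/sin δ ≈ 0.538, b = sin(fδ)/sin δ ≈ 0.511.
p = a·p₁ + b·p₂ ≈ (0.014, 0.984, 0.179); φ = arcsin(p_z) ≈ 10.33°, λ = atan2(p_y, p_x) ≈ 89.20°.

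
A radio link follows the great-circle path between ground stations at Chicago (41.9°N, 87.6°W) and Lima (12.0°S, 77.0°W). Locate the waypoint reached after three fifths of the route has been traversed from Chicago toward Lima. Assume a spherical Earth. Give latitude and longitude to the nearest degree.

The haversine formula gives a central angle δ ≈ 0.956 rad (54.8°) between the endpoints.
Interpolate at f = 3/5 with slerp weights a = sin((1−f)δ)/sin δ ≈ 0.457, b = sin(fδ)/sin δ ≈ 0.664.
p = a·p₁ + b·p₂ ≈ (0.160, -0.973, 0.167); φ = arcsin(p_z) ≈ 9.61°, λ = atan2(p_y, p_x) ≈ -80.64°.

≈ 10°N, 81°W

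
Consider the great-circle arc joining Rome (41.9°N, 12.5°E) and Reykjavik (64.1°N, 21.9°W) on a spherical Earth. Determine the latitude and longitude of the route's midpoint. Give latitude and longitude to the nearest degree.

Write both endpoints as unit vectors p₁, p₂ with components (cos φ cos λ, cos φ sin λ, sin φ).
The central angle between the endpoints is δ = arccos(p₁·p₂) ≈ 0.518 rad (29.7°).
Interpolate at f = 1/2 with slerp weights a = sin((1−f)δ)/sin δ ≈ 0.517, b = sin(fδ)/sin δ ≈ 0.517.
p = a·p₁ + b·p₂ ≈ (0.585, -0.001, 0.811); φ = arcsin(p_z) ≈ 54.16°, λ = atan2(p_y, p_x) ≈ -0.09°.

≈ (54°N, 0°E)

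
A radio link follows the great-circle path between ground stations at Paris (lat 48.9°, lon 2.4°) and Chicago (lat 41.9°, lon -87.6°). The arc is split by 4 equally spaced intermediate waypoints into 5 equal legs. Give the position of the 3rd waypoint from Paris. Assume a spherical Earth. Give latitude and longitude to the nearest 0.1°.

≈ lat 53.7°, lon -56.2°

Write both endpoints as unit vectors p₁, p₂ with components (cos φ cos λ, cos φ sin λ, sin φ).
The central angle between the endpoints is δ = arccos(p₁·p₂) ≈ 1.043 rad (59.8°).
Interpolate at f = 3/5 with slerp weights a = sin((1−f)δ)/sin δ ≈ 0.469, b = sin(fδ)/sin δ ≈ 0.678.
p = a·p₁ + b·p₂ ≈ (0.329, -0.491, 0.806); φ = arcsin(p_z) ≈ 53.74°, λ = atan2(p_y, p_x) ≈ -56.18°.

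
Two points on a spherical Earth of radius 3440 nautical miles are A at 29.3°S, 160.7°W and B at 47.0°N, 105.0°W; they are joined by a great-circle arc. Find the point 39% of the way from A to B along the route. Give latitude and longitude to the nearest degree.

≈ 1°N, 142°W

The haversine formula gives a central angle δ ≈ 1.594 rad (91.3°) between the endpoints.
Interpolate at f = 0.39 with slerp weights a = sin((1−f)δ)/sin δ ≈ 0.826, b = sin(fδ)/sin δ ≈ 0.582.
p = a·p₁ + b·p₂ ≈ (-0.783, -0.622, 0.022); φ = arcsin(p_z) ≈ 1.24°, λ = atan2(p_y, p_x) ≈ -141.54°.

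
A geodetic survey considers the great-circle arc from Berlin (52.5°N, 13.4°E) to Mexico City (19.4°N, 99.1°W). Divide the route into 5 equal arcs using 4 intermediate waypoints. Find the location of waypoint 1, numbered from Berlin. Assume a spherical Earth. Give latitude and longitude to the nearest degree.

Write both endpoints as unit vectors p₁, p₂ with components (cos φ cos λ, cos φ sin λ, sin φ).
The central angle between the endpoints is δ = arccos(p₁·p₂) ≈ 1.527 rad (87.5°).
Interpolate at f = 1/5 with slerp weights a = sin((1−f)δ)/sin δ ≈ 0.941, b = sin(fδ)/sin δ ≈ 0.301.
p = a·p₁ + b·p₂ ≈ (0.512, -0.148, 0.846); φ = arcsin(p_z) ≈ 57.80°, λ = atan2(p_y, p_x) ≈ -16.08°.

≈ (58°N, 16°W)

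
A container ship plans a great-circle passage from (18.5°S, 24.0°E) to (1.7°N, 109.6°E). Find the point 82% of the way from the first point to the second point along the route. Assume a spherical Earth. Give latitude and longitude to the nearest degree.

≈ (3°S, 95°E)

The haversine formula gives a central angle δ ≈ 1.507 rad (86.4°) between the endpoints.
Interpolate at f = 0.82 with slerp weights a = sin((1−f)δ)/sin δ ≈ 0.269, b = sin(fδ)/sin δ ≈ 0.946.
p = a·p₁ + b·p₂ ≈ (-0.085, 0.995, -0.057); φ = arcsin(p_z) ≈ -3.28°, λ = atan2(p_y, p_x) ≈ 94.87°.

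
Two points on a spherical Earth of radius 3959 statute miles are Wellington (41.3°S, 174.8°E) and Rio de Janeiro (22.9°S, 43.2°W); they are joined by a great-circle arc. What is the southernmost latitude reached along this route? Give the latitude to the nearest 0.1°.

The great circle lies in the plane with unit normal n̂ = (p₁ × p₂)/|p₁ × p₂|.
Here n̂_z ≈ +0.445; the vertex latitude is φ_max = arccos|n̂_z| ≈ 63.6°.
Check via Clairaut: cos φ_max = |cos φ₁| · sin C = cos(41.3°)·sin(143.7°) ≈ 0.445, again giving ≈ 63.6°.

≈ 63.6°S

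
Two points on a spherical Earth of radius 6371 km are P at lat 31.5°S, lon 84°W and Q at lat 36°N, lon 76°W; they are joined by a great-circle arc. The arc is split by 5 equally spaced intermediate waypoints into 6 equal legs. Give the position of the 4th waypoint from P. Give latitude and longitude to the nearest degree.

Convert each endpoint to a unit vector on the sphere (x = cos φ cos λ, y = cos φ sin λ, z = sin φ).
The central angle between the endpoints is δ = arccos(p₁·p₂) ≈ 1.185 rad (67.9°).
Interpolate at f = 4/6 with slerp weights a = sin((1−f)δ)/sin δ ≈ 0.415, b = sin(fδ)/sin δ ≈ 0.767.
p = a·p₁ + b·p₂ ≈ (0.187, -0.954, 0.234); φ = arcsin(p_z) ≈ 13.51°, λ = atan2(p_y, p_x) ≈ -78.91°.

≈ lat 14°N, lon 79°W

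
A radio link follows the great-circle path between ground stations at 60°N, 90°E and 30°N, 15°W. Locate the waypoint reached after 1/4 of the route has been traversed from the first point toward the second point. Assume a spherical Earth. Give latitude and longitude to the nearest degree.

≈ 64°N, 52°E

The haversine formula gives a central angle δ ≈ 1.244 rad (71.3°) between the endpoints.
Interpolate at f = 1/4 with slerp weights a = sin((1−f)δ)/sin δ ≈ 0.848, b = sin(fδ)/sin δ ≈ 0.323.
p = a·p₁ + b·p₂ ≈ (0.270, 0.352, 0.896); φ = arcsin(p_z) ≈ 63.67°, λ = atan2(p_y, p_x) ≈ 52.46°.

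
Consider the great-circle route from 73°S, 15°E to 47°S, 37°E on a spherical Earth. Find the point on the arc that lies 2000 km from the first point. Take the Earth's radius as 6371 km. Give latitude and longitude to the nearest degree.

≈ 57°S, 33°E

The haversine formula gives a central angle δ ≈ 0.486 rad (27.8°) between the endpoints. The total great-circle distance is δ·R ≈ 0.486 × 6371 ≈ 3095 km, so the target fraction is f = 2000/3095 ≈ 0.646.
Interpolate at f ≈ 0.646 with slerp weights a = sin((1−f)δ)/sin δ ≈ 0.366, b = sin(fδ)/sin δ ≈ 0.661.
p = a·p₁ + b·p₂ ≈ (0.464, 0.299, -0.834); φ = arcsin(p_z) ≈ -56.51°, λ = atan2(p_y, p_x) ≈ 32.83°.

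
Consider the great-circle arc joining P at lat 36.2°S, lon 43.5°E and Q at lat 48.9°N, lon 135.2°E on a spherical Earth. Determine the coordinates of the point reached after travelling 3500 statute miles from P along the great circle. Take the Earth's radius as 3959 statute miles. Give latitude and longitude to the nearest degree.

≈ lat 3°N, lon 78°E

The haversine formula gives a central angle δ ≈ 2.050 rad (117.4°) between the endpoints. The total great-circle distance is δ·R ≈ 2.050 × 3959 ≈ 8115 mi, so the target fraction is f = 3500/8115 ≈ 0.431.
Interpolate at f ≈ 0.431 with slerp weights a = sin((1−f)δ)/sin δ ≈ 1.036, b = sin(fδ)/sin δ ≈ 0.871.
p = a·p₁ + b·p₂ ≈ (0.200, 0.979, 0.045); φ = arcsin(p_z) ≈ 2.58°, λ = atan2(p_y, p_x) ≈ 78.47°.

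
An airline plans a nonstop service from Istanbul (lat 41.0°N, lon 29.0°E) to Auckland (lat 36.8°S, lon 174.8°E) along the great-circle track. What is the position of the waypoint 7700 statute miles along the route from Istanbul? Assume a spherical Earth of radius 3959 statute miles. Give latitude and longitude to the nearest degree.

≈ lat 15°S, lon 134°E

Convert each endpoint to a unit vector on the sphere (x = cos φ cos λ, y = cos φ sin λ, z = sin φ).
The central angle between the endpoints is δ = arccos(p₁·p₂) ≈ 2.674 rad (153.2°). The total great-circle distance is δ·R ≈ 2.674 × 3959 ≈ 10588 mi, so the target fraction is f = 7700/10588 ≈ 0.727.
Interpolate at f ≈ 0.727 with slerp weights a = sin((1−f)δ)/sin δ ≈ 1.480, b = sin(fδ)/sin δ ≈ 2.067.
p = a·p₁ + b·p₂ ≈ (-0.671, 0.691, -0.267); φ = arcsin(p_z) ≈ -15.50°, λ = atan2(p_y, p_x) ≈ 134.16°.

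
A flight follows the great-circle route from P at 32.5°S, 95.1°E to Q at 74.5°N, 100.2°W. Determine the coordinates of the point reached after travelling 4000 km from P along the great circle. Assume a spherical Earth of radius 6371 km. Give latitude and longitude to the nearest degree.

≈ 3°N, 99°E

Write both endpoints as unit vectors p₁, p₂ with components (cos φ cos λ, cos φ sin λ, sin φ).
The central angle between the endpoints is δ = arccos(p₁·p₂) ≈ 2.397 rad (137.3°). The total great-circle distance is δ·R ≈ 2.397 × 6371 ≈ 15269 km, so the target fraction is f = 4000/15269 ≈ 0.262.
Interpolate at f ≈ 0.262 with slerp weights a = sin((1−f)δ)/sin δ ≈ 1.446, b = sin(fδ)/sin δ ≈ 0.867.
p = a·p₁ + b·p₂ ≈ (-0.149, 0.987, 0.058); φ = arcsin(p_z) ≈ 3.32°, λ = atan2(p_y, p_x) ≈ 98.61°.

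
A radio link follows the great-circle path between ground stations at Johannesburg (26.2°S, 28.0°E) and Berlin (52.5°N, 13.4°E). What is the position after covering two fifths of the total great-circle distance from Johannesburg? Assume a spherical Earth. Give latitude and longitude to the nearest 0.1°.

Write both endpoints as unit vectors p₁, p₂ with components (cos φ cos λ, cos φ sin λ, sin φ).
The central angle between the endpoints is δ = arccos(p₁·p₂) ≈ 1.392 rad (79.7°).
Interpolate at f = 2/5 with slerp weights a = sin((1−f)δ)/sin δ ≈ 0.753, b = sin(fδ)/sin δ ≈ 0.537.
p = a·p₁ + b·p₂ ≈ (0.915, 0.393, 0.093); φ = arcsin(p_z) ≈ 5.36°, λ = atan2(p_y, p_x) ≈ 23.25°.

≈ 5.4°N, 23.3°E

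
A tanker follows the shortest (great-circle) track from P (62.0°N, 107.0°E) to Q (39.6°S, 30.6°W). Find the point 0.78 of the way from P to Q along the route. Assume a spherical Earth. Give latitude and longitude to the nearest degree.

Write both endpoints as unit vectors p₁, p₂ with components (cos φ cos λ, cos φ sin λ, sin φ).
The central angle between the endpoints is δ = arccos(p₁·p₂) ≈ 2.550 rad (146.1°).
Interpolate at f = 0.78 with slerp weights a = sin((1−f)δ)/sin δ ≈ 0.954, b = sin(fδ)/sin δ ≈ 1.638.
p = a·p₁ + b·p₂ ≈ (0.956, -0.214, -0.202); φ = arcsin(p_z) ≈ -11.67°, λ = atan2(p_y, p_x) ≈ -12.65°.

≈ (12°S, 13°W)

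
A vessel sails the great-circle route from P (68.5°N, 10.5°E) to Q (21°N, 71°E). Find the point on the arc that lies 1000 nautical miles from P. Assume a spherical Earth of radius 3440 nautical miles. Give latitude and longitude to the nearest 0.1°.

≈ (58.8°N, 41.8°E)

Convert each endpoint to a unit vector on the sphere (x = cos φ cos λ, y = cos φ sin λ, z = sin φ).
The central angle between the endpoints is δ = arccos(p₁·p₂) ≈ 1.045 rad (59.9°). The total great-circle distance is δ·R ≈ 1.045 × 3440 ≈ 3595 nmi, so the target fraction is f = 1000/3595 ≈ 0.278.
Interpolate at f ≈ 0.278 with slerp weights a = sin((1−f)δ)/sin δ ≈ 0.792, b = sin(fδ)/sin δ ≈ 0.331.
p = a·p₁ + b·p₂ ≈ (0.386, 0.345, 0.855); φ = arcsin(p_z) ≈ 58.80°, λ = atan2(p_y, p_x) ≈ 41.82°.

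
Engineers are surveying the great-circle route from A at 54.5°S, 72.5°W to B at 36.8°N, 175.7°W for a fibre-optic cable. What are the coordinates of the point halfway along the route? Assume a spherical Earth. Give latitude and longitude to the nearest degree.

≈ 14°S, 135°W

Write both endpoints as unit vectors p₁, p₂ with components (cos φ cos λ, cos φ sin λ, sin φ).
The central angle between the endpoints is δ = arccos(p₁·p₂) ≈ 2.207 rad (126.4°).
Interpolate at f = 1/2 with slerp weights a = sin((1−f)δ)/sin δ ≈ 1.110, b = sin(fδ)/sin δ ≈ 1.110.
p = a·p₁ + b·p₂ ≈ (-0.692, -0.681, -0.239); φ = arcsin(p_z) ≈ -13.81°, λ = atan2(p_y, p_x) ≈ -135.46°.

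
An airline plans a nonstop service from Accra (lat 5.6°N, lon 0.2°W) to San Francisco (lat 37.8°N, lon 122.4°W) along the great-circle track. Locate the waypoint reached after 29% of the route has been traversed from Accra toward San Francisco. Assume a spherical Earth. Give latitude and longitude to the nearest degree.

≈ lat 27°N, lon 26°W

Convert each endpoint to a unit vector on the sphere (x = cos φ cos λ, y = cos φ sin λ, z = sin φ).
The central angle between the endpoints is δ = arccos(p₁·p₂) ≈ 1.938 rad (111.1°).
Interpolate at f = 0.29 with slerp weights a = sin((1−f)δ)/sin δ ≈ 1.051, b = sin(fδ)/sin δ ≈ 0.571.
p = a·p₁ + b·p₂ ≈ (0.804, -0.385, 0.453); φ = arcsin(p_z) ≈ 26.91°, λ = atan2(p_y, p_x) ≈ -25.55°.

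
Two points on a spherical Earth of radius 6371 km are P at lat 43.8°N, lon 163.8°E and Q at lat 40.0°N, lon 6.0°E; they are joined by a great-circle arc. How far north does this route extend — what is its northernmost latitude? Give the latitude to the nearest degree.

≈ 78°N

The great circle lies in the plane with unit normal n̂ = (p₁ × p₂)/|p₁ × p₂|.
Here n̂_z ≈ -0.209; the vertex latitude is φ_max = arccos|n̂_z| ≈ 77.9°.
Check via Clairaut: cos φ_max = |cos φ₁| · sin C = cos(43.8°)·sin(16.9°) ≈ 0.209, again giving ≈ 77.9°.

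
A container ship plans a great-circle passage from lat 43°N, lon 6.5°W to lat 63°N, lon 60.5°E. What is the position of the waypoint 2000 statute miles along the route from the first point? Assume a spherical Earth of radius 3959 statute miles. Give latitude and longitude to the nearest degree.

Write both endpoints as unit vectors p₁, p₂ with components (cos φ cos λ, cos φ sin λ, sin φ).
The central angle between the endpoints is δ = arccos(p₁·p₂) ≈ 0.742 rad (42.5°). The total great-circle distance is δ·R ≈ 0.742 × 3959 ≈ 2936 mi, so the target fraction is f = 2000/2936 ≈ 0.681.
Interpolate at f ≈ 0.681 with slerp weights a = sin((1−f)δ)/sin δ ≈ 0.347, b = sin(fδ)/sin δ ≈ 0.716.
p = a·p₁ + b·p₂ ≈ (0.412, 0.254, 0.875); φ = arcsin(p_z) ≈ 61.03°, λ = atan2(p_y, p_x) ≈ 31.69°.

≈ lat 61°N, lon 32°E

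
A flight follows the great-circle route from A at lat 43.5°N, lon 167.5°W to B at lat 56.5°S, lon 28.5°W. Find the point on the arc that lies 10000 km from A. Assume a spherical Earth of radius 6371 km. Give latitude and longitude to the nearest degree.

≈ lat 29°S, lon 109°W

Write both endpoints as unit vectors p₁, p₂ with components (cos φ cos λ, cos φ sin λ, sin φ).
The central angle between the endpoints is δ = arccos(p₁·p₂) ≈ 2.639 rad (151.2°). The total great-circle distance is δ·R ≈ 2.639 × 6371 ≈ 16811 km, so the target fraction is f = 10000/16811 ≈ 0.595.
Interpolate at f ≈ 0.595 with slerp weights a = sin((1−f)δ)/sin δ ≈ 1.819, b = sin(fδ)/sin δ ≈ 2.075.
p = a·p₁ + b·p₂ ≈ (-0.282, -0.832, -0.478); φ = arcsin(p_z) ≈ -28.55°, λ = atan2(p_y, p_x) ≈ -108.71°.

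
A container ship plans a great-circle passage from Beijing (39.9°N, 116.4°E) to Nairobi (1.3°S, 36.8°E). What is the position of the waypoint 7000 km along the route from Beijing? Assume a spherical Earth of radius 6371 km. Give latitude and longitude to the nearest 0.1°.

≈ 11.5°N, 52.1°E

The haversine formula gives a central angle δ ≈ 1.447 rad (82.9°) between the endpoints. The total great-circle distance is δ·R ≈ 1.447 × 6371 ≈ 9216 km, so the target fraction is f = 7000/9216 ≈ 0.760.
Interpolate at f ≈ 0.760 with slerp weights a = sin((1−f)δ)/sin δ ≈ 0.344, b = sin(fδ)/sin δ ≈ 0.898.
p = a·p₁ + b·p₂ ≈ (0.601, 0.774, 0.200); φ = arcsin(p_z) ≈ 11.54°, λ = atan2(p_y, p_x) ≈ 52.14°.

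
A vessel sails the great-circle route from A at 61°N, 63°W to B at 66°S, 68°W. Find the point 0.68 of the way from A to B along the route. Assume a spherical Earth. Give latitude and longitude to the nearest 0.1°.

From cos δ = sin φ₁ sin φ₂ + cos φ₁ cos φ₂ cos Δλ, the central angle is δ ≈ 2.218 rad (127.1°).
Interpolate at f = 0.68 with slerp weights a = sin((1−f)δ)/sin δ ≈ 0.816, b = sin(fδ)/sin δ ≈ 1.251.
p = a·p₁ + b·p₂ ≈ (0.370, -0.824, -0.428); φ = arcsin(p_z) ≈ -25.37°, λ = atan2(p_y, p_x) ≈ -65.81°.

≈ 25.4°S, 65.8°W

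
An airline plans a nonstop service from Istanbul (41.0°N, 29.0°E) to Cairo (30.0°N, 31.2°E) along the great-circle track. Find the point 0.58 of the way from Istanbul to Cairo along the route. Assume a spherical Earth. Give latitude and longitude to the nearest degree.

≈ 35°N, 30°E

Write both endpoints as unit vectors p₁, p₂ with components (cos φ cos λ, cos φ sin λ, sin φ).
The central angle between the endpoints is δ = arccos(p₁·p₂) ≈ 0.194 rad (11.1°).
Interpolate at f = 0.58 with slerp weights a = sin((1−f)δ)/sin δ ≈ 0.422, b = sin(fδ)/sin δ ≈ 0.582.
p = a·p₁ + b·p₂ ≈ (0.710, 0.416, 0.568); φ = arcsin(p_z) ≈ 34.62°, λ = atan2(p_y, p_x) ≈ 30.35°.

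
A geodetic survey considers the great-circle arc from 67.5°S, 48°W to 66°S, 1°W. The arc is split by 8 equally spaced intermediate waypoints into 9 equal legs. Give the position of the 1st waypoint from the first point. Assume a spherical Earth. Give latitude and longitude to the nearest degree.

Convert each endpoint to a unit vector on the sphere (x = cos φ cos λ, y = cos φ sin λ, z = sin φ).
The central angle between the endpoints is δ = arccos(p₁·p₂) ≈ 0.317 rad (18.2°).
Interpolate at f = 1/9 with slerp weights a = sin((1−f)δ)/sin δ ≈ 0.892, b = sin(fδ)/sin δ ≈ 0.113.
p = a·p₁ + b·p₂ ≈ (0.274, -0.254, -0.927); φ = arcsin(p_z) ≈ -68.02°, λ = atan2(p_y, p_x) ≈ -42.85°.

≈ 68°S, 43°W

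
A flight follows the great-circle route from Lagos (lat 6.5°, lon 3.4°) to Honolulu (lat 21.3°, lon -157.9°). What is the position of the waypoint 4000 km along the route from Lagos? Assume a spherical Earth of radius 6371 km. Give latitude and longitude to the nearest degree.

≈ lat 36°, lon -20°

Convert each endpoint to a unit vector on the sphere (x = cos φ cos λ, y = cos φ sin λ, z = sin φ).
The central angle between the endpoints is δ = arccos(p₁·p₂) ≈ 2.560 rad (146.7°). The total great-circle distance is δ·R ≈ 2.560 × 6371 ≈ 16311 km, so the target fraction is f = 4000/16311 ≈ 0.245.
Interpolate at f ≈ 0.245 with slerp weights a = sin((1−f)δ)/sin δ ≈ 1.703, b = sin(fδ)/sin δ ≈ 1.070.
p = a·p₁ + b·p₂ ≈ (0.766, -0.275, 0.581); φ = arcsin(p_z) ≈ 35.55°, λ = atan2(p_y, p_x) ≈ -19.72°.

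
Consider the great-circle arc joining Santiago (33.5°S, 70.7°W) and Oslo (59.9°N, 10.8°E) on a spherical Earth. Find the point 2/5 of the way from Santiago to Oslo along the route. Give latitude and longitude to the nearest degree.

Write both endpoints as unit vectors p₁, p₂ with components (cos φ cos λ, cos φ sin λ, sin φ).
The central angle between the endpoints is δ = arccos(p₁·p₂) ≈ 2.000 rad (114.6°).
Interpolate at f = 2/5 with slerp weights a = sin((1−f)δ)/sin δ ≈ 1.025, b = sin(fδ)/sin δ ≈ 0.789.
p = a·p₁ + b·p₂ ≈ (0.671, -0.732, 0.117); φ = arcsin(p_z) ≈ 6.70°, λ = atan2(p_y, p_x) ≈ -47.51°.

≈ 7°N, 48°W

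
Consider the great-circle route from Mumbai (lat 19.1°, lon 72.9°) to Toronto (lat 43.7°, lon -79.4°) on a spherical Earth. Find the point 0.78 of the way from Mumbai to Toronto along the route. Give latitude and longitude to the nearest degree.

From cos δ = sin φ₁ sin φ₂ + cos φ₁ cos φ₂ cos Δλ, the central angle is δ ≈ 1.959 rad (112.3°).
Interpolate at f = 0.78 with slerp weights a = sin((1−f)δ)/sin δ ≈ 0.451, b = sin(fδ)/sin δ ≈ 1.080.
p = a·p₁ + b·p₂ ≈ (0.269, -0.359, 0.894); φ = arcsin(p_z) ≈ 63.32°, λ = atan2(p_y, p_x) ≈ -53.19°.

≈ lat 63°, lon -53°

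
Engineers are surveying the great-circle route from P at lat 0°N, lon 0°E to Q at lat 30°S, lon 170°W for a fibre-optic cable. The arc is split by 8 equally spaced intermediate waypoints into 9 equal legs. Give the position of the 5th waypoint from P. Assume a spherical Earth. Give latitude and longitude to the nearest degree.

≈ lat 72°S, lon 65°W

From cos δ = sin φ₁ sin φ₂ + cos φ₁ cos φ₂ cos Δλ, the central angle is δ ≈ 2.592 rad (148.5°).
Interpolate at f = 5/9 with slerp weights a = sin((1−f)δ)/sin δ ≈ 1.750, b = sin(fδ)/sin δ ≈ 1.899.
p = a·p₁ + b·p₂ ≈ (0.130, -0.286, -0.949); φ = arcsin(p_z) ≈ -71.71°, λ = atan2(p_y, p_x) ≈ -65.48°.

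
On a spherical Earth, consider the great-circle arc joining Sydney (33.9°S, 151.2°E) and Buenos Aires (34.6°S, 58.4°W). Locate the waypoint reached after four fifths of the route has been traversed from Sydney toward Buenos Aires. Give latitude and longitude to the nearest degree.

Convert each endpoint to a unit vector on the sphere (x = cos φ cos λ, y = cos φ sin λ, z = sin φ).
The central angle between the endpoints is δ = arccos(p₁·p₂) ≈ 1.852 rad (106.1°).
Interpolate at f = 4/5 with slerp weights a = sin((1−f)δ)/sin δ ≈ 0.377, b = sin(fδ)/sin δ ≈ 1.037.
p = a·p₁ + b·p₂ ≈ (0.173, -0.576, -0.799); φ = arcsin(p_z) ≈ -53.01°, λ = atan2(p_y, p_x) ≈ -73.28°.

≈ 53°S, 73°W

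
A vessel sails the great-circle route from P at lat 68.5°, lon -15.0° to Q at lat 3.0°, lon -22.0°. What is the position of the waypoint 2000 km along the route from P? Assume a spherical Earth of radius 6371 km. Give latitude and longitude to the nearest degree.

≈ lat 51°, lon -19°

The haversine formula gives a central angle δ ≈ 1.146 rad (65.7°) between the endpoints. The total great-circle distance is δ·R ≈ 1.146 × 6371 ≈ 7302 km, so the target fraction is f = 2000/7302 ≈ 0.274.
Interpolate at f ≈ 0.274 with slerp weights a = sin((1−f)δ)/sin δ ≈ 0.812, b = sin(fδ)/sin δ ≈ 0.339.
p = a·p₁ + b·p₂ ≈ (0.601, -0.204, 0.773); φ = arcsin(p_z) ≈ 50.61°, λ = atan2(p_y, p_x) ≈ -18.73°.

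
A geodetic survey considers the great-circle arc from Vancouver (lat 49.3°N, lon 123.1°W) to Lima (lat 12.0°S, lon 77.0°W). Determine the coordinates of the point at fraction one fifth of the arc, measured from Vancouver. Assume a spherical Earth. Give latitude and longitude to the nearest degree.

≈ lat 38°N, lon 109°W

Write both endpoints as unit vectors p₁, p₂ with components (cos φ cos λ, cos φ sin λ, sin φ).
The central angle between the endpoints is δ = arccos(p₁·p₂) ≈ 1.282 rad (73.5°).
Interpolate at f = 1/5 with slerp weights a = sin((1−f)δ)/sin δ ≈ 0.892, b = sin(fδ)/sin δ ≈ 0.265.
p = a·p₁ + b·p₂ ≈ (-0.259, -0.739, 0.621); φ = arcsin(p_z) ≈ 38.41°, λ = atan2(p_y, p_x) ≈ -109.33°.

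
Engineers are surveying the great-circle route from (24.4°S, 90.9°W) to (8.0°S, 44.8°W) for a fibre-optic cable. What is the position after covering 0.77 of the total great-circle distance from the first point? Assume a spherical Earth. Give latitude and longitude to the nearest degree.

≈ (13°S, 55°W)

Convert each endpoint to a unit vector on the sphere (x = cos φ cos λ, y = cos φ sin λ, z = sin φ).
The central angle between the endpoints is δ = arccos(p₁·p₂) ≈ 0.819 rad (46.9°).
Interpolate at f = 0.77 with slerp weights a = sin((1−f)δ)/sin δ ≈ 0.256, b = sin(fδ)/sin δ ≈ 0.807.
p = a·p₁ + b·p₂ ≈ (0.564, -0.797, -0.218); φ = arcsin(p_z) ≈ -12.61°, λ = atan2(p_y, p_x) ≈ -54.73°.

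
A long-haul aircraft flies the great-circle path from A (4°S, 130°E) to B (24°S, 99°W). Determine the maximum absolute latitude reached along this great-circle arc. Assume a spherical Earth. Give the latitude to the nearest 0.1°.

The great circle lies in the plane with unit normal n̂ = (p₁ × p₂)/|p₁ × p₂|.
Here n̂_z ≈ +0.837; the vertex latitude is φ_max = arccos|n̂_z| ≈ 33.2°.
Check via Clairaut: cos φ_max = |cos φ₁| · sin C = cos(4.0°)·sin(123.0°) ≈ 0.837, again giving ≈ 33.2°.

≈ 33.2°S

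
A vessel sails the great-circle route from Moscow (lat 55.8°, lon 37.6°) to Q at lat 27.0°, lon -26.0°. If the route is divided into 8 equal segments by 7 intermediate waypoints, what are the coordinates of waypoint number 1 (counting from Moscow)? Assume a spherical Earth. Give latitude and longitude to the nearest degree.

Convert each endpoint to a unit vector on the sphere (x = cos φ cos λ, y = cos φ sin λ, z = sin φ).
The central angle between the endpoints is δ = arccos(p₁·p₂) ≈ 0.930 rad (53.3°).
Interpolate at f = 1/8 with slerp weights a = sin((1−f)δ)/sin δ ≈ 0.907, b = sin(fδ)/sin δ ≈ 0.145.
p = a·p₁ + b·p₂ ≈ (0.520, 0.254, 0.816); φ = arcsin(p_z) ≈ 54.65°, λ = atan2(p_y, p_x) ≈ 26.09°.

≈ lat 55°, lon 26°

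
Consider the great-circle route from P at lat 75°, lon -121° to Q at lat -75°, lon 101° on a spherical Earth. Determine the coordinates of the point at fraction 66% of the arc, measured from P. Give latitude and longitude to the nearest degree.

≈ lat -26°, lon 163°

Convert each endpoint to a unit vector on the sphere (x = cos φ cos λ, y = cos φ sin λ, z = sin φ).
The central angle between the endpoints is δ = arccos(p₁·p₂) ≈ 2.956 rad (169.4°).
Interpolate at f = 0.66 with slerp weights a = sin((1−f)δ)/sin δ ≈ 4.570, b = sin(fδ)/sin δ ≈ 5.028.
p = a·p₁ + b·p₂ ≈ (-0.858, 0.263, -0.442); φ = arcsin(p_z) ≈ -26.22°, λ = atan2(p_y, p_x) ≈ 162.92°.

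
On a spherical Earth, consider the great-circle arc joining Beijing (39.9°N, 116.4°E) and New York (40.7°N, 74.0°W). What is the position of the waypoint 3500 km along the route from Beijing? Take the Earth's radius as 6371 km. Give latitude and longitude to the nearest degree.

≈ 71°N, 129°E

The haversine formula gives a central angle δ ≈ 1.725 rad (98.8°) between the endpoints. The total great-circle distance is δ·R ≈ 1.725 × 6371 ≈ 10991 km, so the target fraction is f = 3500/10991 ≈ 0.318.
Interpolate at f ≈ 0.318 with slerp weights a = sin((1−f)δ)/sin δ ≈ 0.934, b = sin(fδ)/sin δ ≈ 0.528.
p = a·p₁ + b·p₂ ≈ (-0.208, 0.257, 0.944); φ = arcsin(p_z) ≈ 70.70°, λ = atan2(p_y, p_x) ≈ 129.04°.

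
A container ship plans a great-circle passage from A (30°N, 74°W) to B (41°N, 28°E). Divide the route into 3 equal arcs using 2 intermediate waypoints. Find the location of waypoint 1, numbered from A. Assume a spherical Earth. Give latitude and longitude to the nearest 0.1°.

≈ (44.5°N, 46.1°W)

Write both endpoints as unit vectors p₁, p₂ with components (cos φ cos λ, cos φ sin λ, sin φ).
The central angle between the endpoints is δ = arccos(p₁·p₂) ≈ 1.377 rad (78.9°).
Interpolate at f = 1/3 with slerp weights a = sin((1−f)δ)/sin δ ≈ 0.810, b = sin(fδ)/sin δ ≈ 0.452.
p = a·p₁ + b·p₂ ≈ (0.494, -0.514, 0.701); φ = arcsin(p_z) ≈ 44.52°, λ = atan2(p_y, p_x) ≈ -46.13°.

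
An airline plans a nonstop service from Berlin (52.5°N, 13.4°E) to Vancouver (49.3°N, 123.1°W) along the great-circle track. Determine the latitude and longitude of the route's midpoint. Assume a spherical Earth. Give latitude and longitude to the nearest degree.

≈ 73°N, 60°W

From cos δ = sin φ₁ sin φ₂ + cos φ₁ cos φ₂ cos Δλ, the central angle is δ ≈ 1.252 rad (71.7°).
Interpolate at f = 1/2 with slerp weights a = sin((1−f)δ)/sin δ ≈ 0.617, b = sin(fδ)/sin δ ≈ 0.617.
p = a·p₁ + b·p₂ ≈ (0.146, -0.250, 0.957); φ = arcsin(p_z) ≈ 73.18°, λ = atan2(p_y, p_x) ≈ -59.77°.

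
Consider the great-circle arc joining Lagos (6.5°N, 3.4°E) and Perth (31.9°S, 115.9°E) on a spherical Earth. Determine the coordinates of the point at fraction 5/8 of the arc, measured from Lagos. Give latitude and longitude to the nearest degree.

≈ 27°S, 67°E

The haversine formula gives a central angle δ ≈ 1.963 rad (112.5°) between the endpoints.
Interpolate at f = 5/8 with slerp weights a = sin((1−f)δ)/sin δ ≈ 0.727, b = sin(fδ)/sin δ ≈ 1.019.
p = a·p₁ + b·p₂ ≈ (0.343, 0.821, -0.456); φ = arcsin(p_z) ≈ -27.14°, λ = atan2(p_y, p_x) ≈ 67.33°.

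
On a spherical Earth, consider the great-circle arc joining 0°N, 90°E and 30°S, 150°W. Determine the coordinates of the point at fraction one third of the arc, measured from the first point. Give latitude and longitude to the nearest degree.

≈ 20°S, 124°E

From cos δ = sin φ₁ sin φ₂ + cos φ₁ cos φ₂ cos Δλ, the central angle is δ ≈ 2.019 rad (115.7°).
Interpolate at f = 1/3 with slerp weights a = sin((1−f)δ)/sin δ ≈ 1.081, b = sin(fδ)/sin δ ≈ 0.691.
p = a·p₁ + b·p₂ ≈ (-0.519, 0.782, -0.346); φ = arcsin(p_z) ≈ -20.23°, λ = atan2(p_y, p_x) ≈ 123.55°.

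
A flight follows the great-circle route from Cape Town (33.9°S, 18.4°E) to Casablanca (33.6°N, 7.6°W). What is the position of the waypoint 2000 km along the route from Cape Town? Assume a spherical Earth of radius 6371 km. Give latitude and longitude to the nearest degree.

≈ 17°S, 11°E

Write both endpoints as unit vectors p₁, p₂ with components (cos φ cos λ, cos φ sin λ, sin φ).
The central angle between the endpoints is δ = arccos(p₁·p₂) ≈ 1.253 rad (71.8°). The total great-circle distance is δ·R ≈ 1.253 × 6371 ≈ 7981 km, so the target fraction is f = 2000/7981 ≈ 0.251.
Interpolate at f ≈ 0.251 with slerp weights a = sin((1−f)δ)/sin δ ≈ 0.849, b = sin(fδ)/sin δ ≈ 0.325.
p = a·p₁ + b·p₂ ≈ (0.937, 0.187, -0.294); φ = arcsin(p_z) ≈ -17.09°, λ = atan2(p_y, p_x) ≈ 11.27°.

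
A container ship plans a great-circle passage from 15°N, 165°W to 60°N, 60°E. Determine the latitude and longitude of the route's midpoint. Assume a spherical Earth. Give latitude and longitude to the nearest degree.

≈ 58°N, 165°E

From cos δ = sin φ₁ sin φ₂ + cos φ₁ cos φ₂ cos Δλ, the central angle is δ ≈ 1.688 rad (96.7°).
Interpolate at f = 1/2 with slerp weights a = sin((1−f)δ)/sin δ ≈ 0.753, b = sin(fδ)/sin δ ≈ 0.753.
p = a·p₁ + b·p₂ ≈ (-0.514, 0.138, 0.847); φ = arcsin(p_z) ≈ 57.85°, λ = atan2(p_y, p_x) ≈ 165.00°.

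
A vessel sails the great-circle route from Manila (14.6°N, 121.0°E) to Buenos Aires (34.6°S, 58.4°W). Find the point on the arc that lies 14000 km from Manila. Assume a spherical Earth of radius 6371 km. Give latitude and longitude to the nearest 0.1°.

Write both endpoints as unit vectors p₁, p₂ with components (cos φ cos λ, cos φ sin λ, sin φ).
The central angle between the endpoints is δ = arccos(p₁·p₂) ≈ 2.792 rad (160.0°). The total great-circle distance is δ·R ≈ 2.792 × 6371 ≈ 17790 km, so the target fraction is f = 14000/17790 ≈ 0.787.
Interpolate at f ≈ 0.787 with slerp weights a = sin((1−f)δ)/sin δ ≈ 1.638, b = sin(fδ)/sin δ ≈ 2.367.
p = a·p₁ + b·p₂ ≈ (0.205, -0.301, -0.931); φ = arcsin(p_z) ≈ -68.66°, λ = atan2(p_y, p_x) ≈ -55.79°.

≈ (68.7°S, 55.8°W)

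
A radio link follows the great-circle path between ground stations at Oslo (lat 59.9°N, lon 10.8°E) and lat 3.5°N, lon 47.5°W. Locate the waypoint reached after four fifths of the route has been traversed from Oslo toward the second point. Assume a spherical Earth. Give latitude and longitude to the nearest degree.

≈ lat 16°N, lon 41°W

Convert each endpoint to a unit vector on the sphere (x = cos φ cos λ, y = cos φ sin λ, z = sin φ).
The central angle between the endpoints is δ = arccos(p₁·p₂) ≈ 1.249 rad (71.6°).
Interpolate at f = 4/5 with slerp weights a = sin((1−f)δ)/sin δ ≈ 0.261, b = sin(fδ)/sin δ ≈ 0.887.
p = a·p₁ + b·p₂ ≈ (0.726, -0.628, 0.280); φ = arcsin(p_z) ≈ 16.24°, λ = atan2(p_y, p_x) ≈ -40.85°.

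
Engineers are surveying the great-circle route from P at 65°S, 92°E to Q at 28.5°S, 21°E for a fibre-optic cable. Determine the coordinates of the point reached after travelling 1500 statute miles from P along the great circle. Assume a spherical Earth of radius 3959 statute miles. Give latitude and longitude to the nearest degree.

From cos δ = sin φ₁ sin φ₂ + cos φ₁ cos φ₂ cos Δλ, the central angle is δ ≈ 0.984 rad (56.4°). The total great-circle distance is δ·R ≈ 0.984 × 3959 ≈ 3897 mi, so the target fraction is f = 1500/3897 ≈ 0.385.
Interpolate at f ≈ 0.385 with slerp weights a = sin((1−f)δ)/sin δ ≈ 0.683, b = sin(fδ)/sin δ ≈ 0.444.
p = a·p₁ + b·p₂ ≈ (0.354, 0.428, -0.831); φ = arcsin(p_z) ≈ -56.22°, λ = atan2(p_y, p_x) ≈ 50.42°.

≈ 56°S, 50°E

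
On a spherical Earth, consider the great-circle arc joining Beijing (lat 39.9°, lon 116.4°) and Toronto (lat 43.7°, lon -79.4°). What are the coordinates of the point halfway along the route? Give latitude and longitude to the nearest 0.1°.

From cos δ = sin φ₁ sin φ₂ + cos φ₁ cos φ₂ cos Δλ, the central angle is δ ≈ 1.661 rad (95.2°).
Interpolate at f = 1/2 with slerp weights a = sin((1−f)δ)/sin δ ≈ 0.741, b = sin(fδ)/sin δ ≈ 0.741.
p = a·p₁ + b·p₂ ≈ (-0.154, -0.017, 0.988); φ = arcsin(p_z) ≈ 81.07°, λ = atan2(p_y, p_x) ≈ -173.57°.

≈ lat 81.1°, lon -173.6°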